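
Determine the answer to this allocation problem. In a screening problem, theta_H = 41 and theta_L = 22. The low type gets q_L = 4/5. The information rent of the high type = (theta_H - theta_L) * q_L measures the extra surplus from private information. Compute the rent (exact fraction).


Step 1: theta_H - theta_L = 41 - 22 = 19
Step 2: Information rent = (theta_H - theta_L) * q_L
Step 3: = 19 * 4/5
Step 4: = 76/5

76/5


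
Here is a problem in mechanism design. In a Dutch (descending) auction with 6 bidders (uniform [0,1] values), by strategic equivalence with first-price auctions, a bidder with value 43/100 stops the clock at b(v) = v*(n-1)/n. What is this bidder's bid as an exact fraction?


Step 1: Dutch auctions are strategically equivalent to first-price auctions
Step 2: The equilibrium bid is b(v) = v*(n-1)/n
Step 3: b = 43/100 * 5/6
Step 4: b = 43/120

43/120


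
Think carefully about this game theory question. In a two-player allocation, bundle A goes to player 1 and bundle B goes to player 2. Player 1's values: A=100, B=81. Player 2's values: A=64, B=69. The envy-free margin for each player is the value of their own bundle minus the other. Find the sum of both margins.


Step 1: Player 1's margin = v1(A) - v1(B) = 100 - 81 = 19
Step 2: Player 2's margin = v2(B) - v2(A) = 69 - 64 = 5
Step 3: Total margin = 19 + 5 = 24

24


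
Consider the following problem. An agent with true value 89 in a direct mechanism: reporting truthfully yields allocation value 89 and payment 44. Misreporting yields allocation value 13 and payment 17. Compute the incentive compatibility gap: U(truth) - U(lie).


Step 1: U(truth) = value - payment = 89 - 44 = 45
Step 2: U(lie) = allocation - payment = 13 - 17 = -4
Step 3: IC gap = 45 - (-4) = 49

49


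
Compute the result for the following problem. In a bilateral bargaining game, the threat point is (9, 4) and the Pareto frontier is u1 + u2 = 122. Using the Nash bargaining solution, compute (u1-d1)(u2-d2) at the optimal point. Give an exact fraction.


Step 1: The Nash solution splits surplus symmetrically above the disagreement point
Step 2: u1 = (total + d1 - d2)/2 = (122 + 9 - 4)/2 = 127/2
Step 3: u2 = (total - d1 + d2)/2 = (122 - 9 + 4)/2 = 117/2
Step 4: Nash product = (127/2 - 9) * (117/2 - 4)
Step 5: = 109/2 * 109/2 = 11881/4

11881/4


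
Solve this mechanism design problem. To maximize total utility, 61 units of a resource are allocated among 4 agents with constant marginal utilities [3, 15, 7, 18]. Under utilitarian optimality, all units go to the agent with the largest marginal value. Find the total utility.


Step 1: The marginal utilities are [3, 15, 7, 18]
Step 2: The highest marginal utility is 18
Step 3: All 61 units go to that agent
Step 4: Total utility = 18 * 61 = 1098

1098


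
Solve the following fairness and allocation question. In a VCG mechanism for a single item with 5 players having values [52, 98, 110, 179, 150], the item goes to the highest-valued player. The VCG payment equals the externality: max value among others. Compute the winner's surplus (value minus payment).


Step 1: The winner is the agent with the highest value: agent 3 with value 179
Step 2: Values of other agents: [52, 98, 110, 150]
Step 3: VCG payment = max of others' values = 150
Step 4: Surplus = 179 - 150 = 29

29


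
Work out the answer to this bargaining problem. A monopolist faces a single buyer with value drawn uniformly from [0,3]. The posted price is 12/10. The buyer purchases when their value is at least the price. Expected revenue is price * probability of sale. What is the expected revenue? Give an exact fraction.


Step 1: Posted price r = 6/5, value support [0,3]
Step 2: P(v >= r) = (3 - 6/5)/3 = 3/5
Step 3: Expected revenue = r * P(v >= r) = 6/5 * 3/5
Step 4: Revenue = 18/25

18/25


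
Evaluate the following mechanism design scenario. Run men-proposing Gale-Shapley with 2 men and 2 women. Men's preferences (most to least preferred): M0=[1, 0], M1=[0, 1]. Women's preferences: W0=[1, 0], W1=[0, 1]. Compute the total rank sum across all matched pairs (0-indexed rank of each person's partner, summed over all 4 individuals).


Step 1: Run Gale-Shapley (men propose, women hold best offer):
  M0 proposes to W1; she accepts
  M1 proposes to W0; she accepts
Step 2: Final matching: W0-M1, W1-M0
Step 3: 0-indexed ranks (man's rank of his match, then woman's): 0 + 0 + 0 + 0
Step 4: Total rank sum = 0

0


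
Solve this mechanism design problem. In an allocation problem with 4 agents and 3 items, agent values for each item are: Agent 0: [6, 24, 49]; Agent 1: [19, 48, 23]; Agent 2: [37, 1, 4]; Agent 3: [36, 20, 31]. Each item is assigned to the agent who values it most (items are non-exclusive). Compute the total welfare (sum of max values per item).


Step 1: For each item, find the maximum value among all agents.
Step 2: Item 0 -> Agent 2 (value 37)
Step 3: Item 1 -> Agent 1 (value 48)
Step 4: Item 2 -> Agent 0 (value 49)
Step 5: Total welfare = 37 + 48 + 49 = 134

134


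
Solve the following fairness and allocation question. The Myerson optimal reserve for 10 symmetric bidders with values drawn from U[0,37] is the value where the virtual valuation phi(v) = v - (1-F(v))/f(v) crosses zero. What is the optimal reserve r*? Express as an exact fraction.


Step 1: For U[0,37], F(v) = v/37 and f(v) = 1/37
Step 2: phi(v) = v - (1 - v/37)/(1/37) = v - (37 - v) = 2v - 37
Step 3: Set phi(r*) = 0: 2r* - 37 = 0
Step 4: r* = 37/2 (the number of bidders n = 10 does not enter)

37/2


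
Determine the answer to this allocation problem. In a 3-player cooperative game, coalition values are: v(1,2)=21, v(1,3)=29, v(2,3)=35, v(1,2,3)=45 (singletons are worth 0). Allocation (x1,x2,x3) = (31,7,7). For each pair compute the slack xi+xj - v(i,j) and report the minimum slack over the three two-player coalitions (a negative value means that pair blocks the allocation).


Step 1: Slack for coalition (1,2): x1+x2 - v12 = 38 - 21 = 17
Step 2: Slack for coalition (1,3): x1+x3 - v13 = 38 - 29 = 9
Step 3: Slack for coalition (2,3): x2+x3 - v23 = 14 - 35 = -21
Step 4: Minimum slack = min(17, 9, -21) = -21, attained by (2,3); coalition (2,3) can block (slack < 0), so the allocation is not in the core

-21


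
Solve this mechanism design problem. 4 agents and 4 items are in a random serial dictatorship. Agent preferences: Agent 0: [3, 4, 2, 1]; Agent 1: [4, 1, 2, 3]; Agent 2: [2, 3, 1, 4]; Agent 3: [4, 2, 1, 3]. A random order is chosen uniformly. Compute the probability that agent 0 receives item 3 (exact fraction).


Step 1: Agent 0 wants item 3
Step 2: There are 24 possible orderings of agents
Step 3: In 23 orderings, agent 0 gets item 3
Step 4: Probability = 23/24

23/24


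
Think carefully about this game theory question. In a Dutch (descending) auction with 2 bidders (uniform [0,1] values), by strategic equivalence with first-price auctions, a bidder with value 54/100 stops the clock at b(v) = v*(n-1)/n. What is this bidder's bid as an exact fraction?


Step 1: Dutch auctions are strategically equivalent to first-price auctions
Step 2: The equilibrium bid is b(v) = v*(n-1)/n
Step 3: b = 27/50 * 1/2
Step 4: b = 27/100

27/100


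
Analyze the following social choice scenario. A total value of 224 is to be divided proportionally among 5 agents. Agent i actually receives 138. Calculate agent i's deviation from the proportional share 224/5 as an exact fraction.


Step 1: Proportional share = 224/5
Step 2: Agent's actual allocation = 138
Step 3: Excess = 138 - 224/5 = 466/5

466/5


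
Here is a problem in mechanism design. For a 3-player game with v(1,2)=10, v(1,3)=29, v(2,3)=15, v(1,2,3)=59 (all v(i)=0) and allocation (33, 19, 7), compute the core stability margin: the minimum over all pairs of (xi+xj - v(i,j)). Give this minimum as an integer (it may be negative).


Step 1: Slack for coalition (1,2): x1+x2 - v12 = 52 - 10 = 42
Step 2: Slack for coalition (1,3): x1+x3 - v13 = 40 - 29 = 11
Step 3: Slack for coalition (2,3): x2+x3 - v23 = 26 - 15 = 11
Step 4: Minimum slack = min(42, 11, 11) = 11, attained by (1,3) and (2,3); no pair can gain by deviating, so the allocation is in the core

11


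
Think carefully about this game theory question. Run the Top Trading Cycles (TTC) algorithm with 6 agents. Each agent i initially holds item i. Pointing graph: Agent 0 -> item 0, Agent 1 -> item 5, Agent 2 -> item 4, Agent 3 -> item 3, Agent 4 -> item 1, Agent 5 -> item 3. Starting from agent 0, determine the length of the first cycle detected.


Step 1: Trace the pointer graph from agent 0: 0 -> 0
Step 2: A cycle is detected when we revisit agent 0
Step 3: The cycle is: 0 -> 0
Step 4: Cycle length = 1

1


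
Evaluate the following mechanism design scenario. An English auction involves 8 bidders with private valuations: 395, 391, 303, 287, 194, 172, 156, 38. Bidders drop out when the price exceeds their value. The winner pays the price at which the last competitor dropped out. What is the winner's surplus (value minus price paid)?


Step 1: Identify the highest value: 395
Step 2: Identify the second-highest value: 391
Step 3: The final price = second-highest value = 391
Step 4: Surplus = 395 - 391 = 4

4


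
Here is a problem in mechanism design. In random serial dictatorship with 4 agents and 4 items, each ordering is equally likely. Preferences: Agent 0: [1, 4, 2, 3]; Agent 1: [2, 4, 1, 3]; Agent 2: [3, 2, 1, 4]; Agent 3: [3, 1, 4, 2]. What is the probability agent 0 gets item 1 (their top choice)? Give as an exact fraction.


Step 1: Agent 0 wants item 1
Step 2: There are 24 possible orderings of agents
Step 3: In 18 orderings, agent 0 gets item 1
Step 4: Probability = 18/24 = 3/4

3/4


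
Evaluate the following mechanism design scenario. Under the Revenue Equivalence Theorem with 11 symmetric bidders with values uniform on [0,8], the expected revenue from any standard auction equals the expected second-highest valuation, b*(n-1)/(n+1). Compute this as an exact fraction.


Step 1: By Revenue Equivalence, expected revenue = b*(n-1)/(n+1)
Step 2: Substituting n = 11, b = 8
Step 3: Revenue = 8*(11-1)/(11+1) = 8*10/12
Step 4: Revenue = 80/12 = 20/3

20/3


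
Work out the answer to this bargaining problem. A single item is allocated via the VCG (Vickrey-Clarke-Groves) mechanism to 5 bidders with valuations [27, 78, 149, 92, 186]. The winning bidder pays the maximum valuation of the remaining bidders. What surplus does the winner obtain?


Step 1: The winner is the agent with the highest value: agent 4 with value 186
Step 2: Values of other agents: [27, 78, 149, 92]
Step 3: VCG payment = max of others' values = 149
Step 4: Surplus = 186 - 149 = 37

37


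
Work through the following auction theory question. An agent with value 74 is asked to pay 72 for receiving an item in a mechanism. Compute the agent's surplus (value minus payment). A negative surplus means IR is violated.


Step 1: Surplus = value - payment = 74 - 72 = 2
Step 2: IR is satisfied (surplus >= 0)

2


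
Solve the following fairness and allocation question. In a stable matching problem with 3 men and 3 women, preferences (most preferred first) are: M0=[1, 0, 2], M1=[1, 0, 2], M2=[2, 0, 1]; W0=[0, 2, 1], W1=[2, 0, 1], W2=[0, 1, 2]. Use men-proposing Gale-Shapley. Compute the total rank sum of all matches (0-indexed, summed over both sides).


Step 1: Run Gale-Shapley (men propose, women hold best offer):
  M0 proposes to W1; she accepts
  M1 proposes to W1; rejected
  M1 proposes to W0; she accepts
  M2 proposes to W2; she accepts
Step 2: Final matching: W0-M1, W1-M0, W2-M2
Step 3: 0-indexed ranks (man's rank of his match, then woman's): 1 + 2 + 0 + 1 + 0 + 2
Step 4: Total rank sum = 6

6


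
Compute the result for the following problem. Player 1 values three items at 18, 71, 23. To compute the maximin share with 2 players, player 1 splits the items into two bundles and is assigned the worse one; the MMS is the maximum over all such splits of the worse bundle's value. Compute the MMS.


Step 1: Item values = 18, 71, 23
Step 2: Enumerate all 2-bundle partitions and take the smaller bundle:
  Partition 1: {18} vs {71,23} -> bundles 18, 94; min = 18
  Partition 2: {71} vs {18,23} -> bundles 71, 41; min = 41
  Partition 3: {23} vs {18,71} -> bundles 23, 89; min = 23
Step 3: MMS = max(18, 41, 23) = 41

41


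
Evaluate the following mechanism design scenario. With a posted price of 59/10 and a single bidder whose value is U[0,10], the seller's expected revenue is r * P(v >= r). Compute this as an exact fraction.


Step 1: Posted price r = 59/10, value support [0,10]
Step 2: P(v >= r) = (10 - 59/10)/10 = 41/100
Step 3: Expected revenue = r * P(v >= r) = 59/10 * 41/100
Step 4: Revenue = 2419/1000

2419/1000


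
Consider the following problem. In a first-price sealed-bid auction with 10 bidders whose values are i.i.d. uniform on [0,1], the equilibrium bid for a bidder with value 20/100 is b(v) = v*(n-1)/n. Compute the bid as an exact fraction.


Step 1: The symmetric BNE bidding function is b(v) = v * (n-1) / n
Step 2: Substitute v = 1/5 and n = 10
Step 3: b = 1/5 * 9/10
Step 4: b = 9/50

9/50


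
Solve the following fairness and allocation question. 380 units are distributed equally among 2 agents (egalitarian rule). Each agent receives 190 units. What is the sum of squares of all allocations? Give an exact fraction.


Step 1: Each agent's share = 380/2 = 190
Step 2: Square of each share = (190)^2 = 36100
Step 3: Sum of squares = 2 * 36100 = 72200

72200


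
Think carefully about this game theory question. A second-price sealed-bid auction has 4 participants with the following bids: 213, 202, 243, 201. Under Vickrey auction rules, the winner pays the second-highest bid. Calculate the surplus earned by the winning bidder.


Step 1: Sort bids in descending order: 243, 213, 202, 201
Step 2: The winning bid is the highest: 243
Step 3: The payment equals the second-highest bid: 213
Step 4: Surplus = winner's bid - payment = 243 - 213 = 30

30


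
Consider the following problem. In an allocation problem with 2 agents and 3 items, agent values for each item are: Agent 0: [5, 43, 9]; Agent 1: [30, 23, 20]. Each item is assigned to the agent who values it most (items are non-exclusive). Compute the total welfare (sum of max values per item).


Step 1: For each item, find the maximum value among all agents.
Step 2: Item 0 -> Agent 1 (value 30)
Step 3: Item 1 -> Agent 0 (value 43)
Step 4: Item 2 -> Agent 1 (value 20)
Step 5: Total welfare = 30 + 43 + 20 = 93

93


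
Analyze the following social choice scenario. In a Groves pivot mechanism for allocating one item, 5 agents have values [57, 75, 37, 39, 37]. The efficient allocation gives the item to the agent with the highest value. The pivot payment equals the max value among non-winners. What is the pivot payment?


Step 1: The efficient winner is agent 1 with value 75
Step 2: Other agents' values: [57, 37, 39, 37]
Step 3: Pivot payment = max(others) = 57
Step 4: The winner pays 57

57


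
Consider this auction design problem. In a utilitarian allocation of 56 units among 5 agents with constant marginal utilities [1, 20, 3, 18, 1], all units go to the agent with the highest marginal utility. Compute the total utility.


Step 1: The marginal utilities are [1, 20, 3, 18, 1]
Step 2: The highest marginal utility is 20
Step 3: All 56 units go to that agent
Step 4: Total utility = 20 * 56 = 1120

1120


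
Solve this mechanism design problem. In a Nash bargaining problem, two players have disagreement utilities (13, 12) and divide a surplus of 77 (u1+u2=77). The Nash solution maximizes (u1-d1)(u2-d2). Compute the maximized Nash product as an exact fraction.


Step 1: The Nash solution splits surplus symmetrically above the disagreement point
Step 2: u1 = (total + d1 - d2)/2 = (77 + 13 - 12)/2 = 39
Step 3: u2 = (total - d1 + d2)/2 = (77 - 13 + 12)/2 = 38
Step 4: Nash product = (39 - 13) * (38 - 12)
Step 5: = 26 * 26 = 676

676


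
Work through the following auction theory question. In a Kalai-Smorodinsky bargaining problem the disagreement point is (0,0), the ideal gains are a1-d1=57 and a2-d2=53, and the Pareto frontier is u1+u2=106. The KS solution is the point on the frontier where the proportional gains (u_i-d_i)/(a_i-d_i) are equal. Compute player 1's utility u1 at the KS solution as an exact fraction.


Step 1: At the KS point, (u1-d1)/r1 = (u2-d2)/r2 = t and u1+u2 = 106
Step 2: u1 = d1 + r1*t and u2 = d2 + r2*t, so (d1 + r1*t) + (d2 + r2*t) = 106
Step 3: t = (106 - 0 - 0)/(57 + 53) = 106/110 = 53/55
Step 4: u1 = d1 + r1*t = 0 + 57 * 53/55 = 3021/55
Step 5: (Check: u2 = d2 + r2*t = 2809/55; u1+u2 = 3021/55 + 2809/55 = 106, on the frontier.)

3021/55


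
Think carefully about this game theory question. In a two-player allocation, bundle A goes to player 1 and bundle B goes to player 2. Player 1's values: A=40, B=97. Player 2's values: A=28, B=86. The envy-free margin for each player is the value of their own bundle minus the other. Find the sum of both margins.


Step 1: Player 1's margin = v1(A) - v1(B) = 40 - 97 = -57
Step 2: Player 2's margin = v2(B) - v2(A) = 86 - 28 = 58
Step 3: Total margin = -57 + 58 = 1

1


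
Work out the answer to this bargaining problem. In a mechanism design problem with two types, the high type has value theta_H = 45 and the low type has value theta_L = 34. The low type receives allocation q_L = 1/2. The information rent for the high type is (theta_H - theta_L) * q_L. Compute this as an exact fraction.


Step 1: theta_H - theta_L = 45 - 34 = 11
Step 2: Information rent = (theta_H - theta_L) * q_L
Step 3: = 11 * 1/2
Step 4: = 11/2

11/2


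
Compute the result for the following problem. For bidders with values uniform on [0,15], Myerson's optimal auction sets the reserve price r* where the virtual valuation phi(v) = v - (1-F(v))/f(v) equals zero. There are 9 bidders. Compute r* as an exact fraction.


Step 1: For U[0,15], F(v) = v/15 and f(v) = 1/15
Step 2: phi(v) = v - (1 - v/15)/(1/15) = v - (15 - v) = 2v - 15
Step 3: Set phi(r*) = 0: 2r* - 15 = 0
Step 4: r* = 15/2 (the number of bidders n = 9 does not enter)

15/2


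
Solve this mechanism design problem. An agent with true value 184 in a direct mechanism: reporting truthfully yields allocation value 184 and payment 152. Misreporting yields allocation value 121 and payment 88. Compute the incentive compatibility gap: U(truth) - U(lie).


Step 1: U(truth) = value - payment = 184 - 152 = 32
Step 2: U(lie) = allocation - payment = 121 - 88 = 33
Step 3: IC gap = 32 - 33 = -1

-1


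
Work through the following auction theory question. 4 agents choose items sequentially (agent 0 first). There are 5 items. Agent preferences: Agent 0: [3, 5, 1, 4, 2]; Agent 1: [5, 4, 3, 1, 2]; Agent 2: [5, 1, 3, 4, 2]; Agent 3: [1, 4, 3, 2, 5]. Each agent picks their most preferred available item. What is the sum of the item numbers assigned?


Step 1: Agent 0 picks item 3
Step 2: Agent 1 picks item 5
Step 3: Agent 2 picks item 1
Step 4: Agent 3 picks item 4
Step 5: Sum = 3 + 5 + 1 + 4 = 13

13


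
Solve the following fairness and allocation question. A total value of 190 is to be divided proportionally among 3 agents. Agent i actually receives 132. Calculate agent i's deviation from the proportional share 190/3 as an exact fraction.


Step 1: Proportional share = 190/3
Step 2: Agent's actual allocation = 132
Step 3: Excess = 132 - 190/3 = 206/3

206/3


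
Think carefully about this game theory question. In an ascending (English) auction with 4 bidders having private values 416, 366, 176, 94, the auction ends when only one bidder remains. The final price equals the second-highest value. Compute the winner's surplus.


Step 1: Identify the highest value: 416
Step 2: Identify the second-highest value: 366
Step 3: The final price = second-highest value = 366
Step 4: Surplus = 416 - 366 = 50

50


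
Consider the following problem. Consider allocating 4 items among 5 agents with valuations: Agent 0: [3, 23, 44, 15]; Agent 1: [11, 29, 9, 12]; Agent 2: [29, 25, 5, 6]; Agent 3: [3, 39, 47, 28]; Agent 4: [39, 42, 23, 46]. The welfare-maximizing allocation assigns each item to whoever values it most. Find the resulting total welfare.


Step 1: For each item, find the maximum value among all agents.
Step 2: Item 0 -> Agent 4 (value 39)
Step 3: Item 1 -> Agent 4 (value 42)
Step 4: Item 2 -> Agent 3 (value 47)
Step 5: Item 3 -> Agent 4 (value 46)
Step 6: Total welfare = 39 + 42 + 47 + 46 = 174

174


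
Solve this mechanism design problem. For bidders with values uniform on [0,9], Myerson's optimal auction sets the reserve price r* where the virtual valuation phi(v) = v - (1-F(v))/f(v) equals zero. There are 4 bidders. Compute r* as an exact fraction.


Step 1: For U[0,9], F(v) = v/9 and f(v) = 1/9
Step 2: phi(v) = v - (1 - v/9)/(1/9) = v - (9 - v) = 2v - 9
Step 3: Set phi(r*) = 0: 2r* - 9 = 0
Step 4: r* = 9/2 (the number of bidders n = 4 does not enter)

9/2


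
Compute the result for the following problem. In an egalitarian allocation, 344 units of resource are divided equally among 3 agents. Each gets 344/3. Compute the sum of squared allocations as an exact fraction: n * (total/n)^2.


Step 1: Each agent's share = 344/3
Step 2: Square of each share = (344/3)^2 = 118336/9
Step 3: Sum of squares = 3 * 118336/9 = 118336/3

118336/3


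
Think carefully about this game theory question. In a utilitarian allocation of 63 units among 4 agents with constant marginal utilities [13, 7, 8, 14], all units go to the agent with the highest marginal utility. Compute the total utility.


Step 1: The marginal utilities are [13, 7, 8, 14]
Step 2: The highest marginal utility is 14
Step 3: All 63 units go to that agent
Step 4: Total utility = 14 * 63 = 882

882


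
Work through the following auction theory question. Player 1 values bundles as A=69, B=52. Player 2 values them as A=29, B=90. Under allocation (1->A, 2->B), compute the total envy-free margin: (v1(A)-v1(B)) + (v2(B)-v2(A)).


Step 1: Player 1's margin = v1(A) - v1(B) = 69 - 52 = 17
Step 2: Player 2's margin = v2(B) - v2(A) = 90 - 29 = 61
Step 3: Total margin = 17 + 61 = 78

78


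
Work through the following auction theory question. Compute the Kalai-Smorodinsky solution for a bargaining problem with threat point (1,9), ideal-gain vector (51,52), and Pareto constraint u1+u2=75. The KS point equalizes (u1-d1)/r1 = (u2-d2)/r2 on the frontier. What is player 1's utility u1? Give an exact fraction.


Step 1: At the KS point, (u1-d1)/r1 = (u2-d2)/r2 = t and u1+u2 = 75
Step 2: u1 = d1 + r1*t and u2 = d2 + r2*t, so (d1 + r1*t) + (d2 + r2*t) = 75
Step 3: t = (75 - 1 - 9)/(51 + 52) = 65/103
Step 4: u1 = d1 + r1*t = 1 + 51 * 65/103 = 3418/103
Step 5: (Check: u2 = d2 + r2*t = 4307/103; u1+u2 = 3418/103 + 4307/103 = 75, on the frontier.)

3418/103


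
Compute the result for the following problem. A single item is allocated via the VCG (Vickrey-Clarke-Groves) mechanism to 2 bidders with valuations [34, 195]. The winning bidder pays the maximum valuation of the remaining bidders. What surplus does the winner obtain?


Step 1: The winner is the agent with the highest value: agent 1 with value 195
Step 2: Values of other agents: [34]
Step 3: VCG payment = max of others' values = 34
Step 4: Surplus = 195 - 34 = 161

161


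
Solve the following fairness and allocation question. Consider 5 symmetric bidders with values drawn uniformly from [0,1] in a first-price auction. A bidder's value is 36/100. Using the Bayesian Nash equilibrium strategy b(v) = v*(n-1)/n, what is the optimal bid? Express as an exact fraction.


Step 1: The symmetric BNE bidding function is b(v) = v * (n-1) / n
Step 2: Substitute v = 9/25 and n = 5
Step 3: b = 9/25 * 4/5
Step 4: b = 36/125

36/125


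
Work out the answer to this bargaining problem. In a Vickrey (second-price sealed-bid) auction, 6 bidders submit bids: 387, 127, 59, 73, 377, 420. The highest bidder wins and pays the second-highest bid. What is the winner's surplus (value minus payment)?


Step 1: Sort bids in descending order: 420, 387, 377, 127, 73, 59
Step 2: The winning bid is the highest: 420
Step 3: The payment equals the second-highest bid: 387
Step 4: Surplus = winner's bid - payment = 420 - 387 = 33

33


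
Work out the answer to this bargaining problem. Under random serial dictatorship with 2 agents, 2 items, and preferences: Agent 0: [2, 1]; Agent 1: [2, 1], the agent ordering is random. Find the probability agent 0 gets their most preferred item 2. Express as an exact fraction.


Step 1: Agent 0 wants item 2
Step 2: There are 2 possible orderings of agents
Step 3: In 1 orderings, agent 0 gets item 2
Step 4: Probability = 1/2

1/2


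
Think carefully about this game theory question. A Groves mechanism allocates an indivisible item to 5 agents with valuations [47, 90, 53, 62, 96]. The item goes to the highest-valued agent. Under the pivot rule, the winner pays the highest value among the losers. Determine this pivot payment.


Step 1: The efficient winner is agent 4 with value 96
Step 2: Other agents' values: [47, 90, 53, 62]
Step 3: Pivot payment = max(others) = 90
Step 4: The winner pays 90

90


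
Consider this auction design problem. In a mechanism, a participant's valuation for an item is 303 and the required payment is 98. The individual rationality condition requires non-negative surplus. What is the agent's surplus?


Step 1: Surplus = value - payment = 303 - 98 = 205
Step 2: IR is satisfied (surplus >= 0)

205


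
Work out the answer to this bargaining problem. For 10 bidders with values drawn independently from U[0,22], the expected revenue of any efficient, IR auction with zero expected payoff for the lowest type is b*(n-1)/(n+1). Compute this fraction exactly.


Step 1: By Revenue Equivalence, expected revenue = b*(n-1)/(n+1)
Step 2: Substituting n = 10, b = 22
Step 3: Revenue = 22*(10-1)/(10+1) = 22*9/11
Step 4: Revenue = 198/11 = 18

18


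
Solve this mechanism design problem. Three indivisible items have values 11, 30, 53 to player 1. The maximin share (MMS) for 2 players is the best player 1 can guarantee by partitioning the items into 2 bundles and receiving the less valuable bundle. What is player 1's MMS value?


Step 1: Item values = 11, 30, 53
Step 2: Enumerate all 2-bundle partitions and take the smaller bundle:
  Partition 1: {11} vs {30,53} -> bundles 11, 83; min = 11
  Partition 2: {30} vs {11,53} -> bundles 30, 64; min = 30
  Partition 3: {53} vs {11,30} -> bundles 53, 41; min = 41
Step 3: MMS = max(11, 30, 41) = 41

41


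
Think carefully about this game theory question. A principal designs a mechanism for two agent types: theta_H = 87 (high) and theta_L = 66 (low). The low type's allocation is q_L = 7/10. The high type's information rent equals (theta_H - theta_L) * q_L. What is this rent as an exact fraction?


Step 1: theta_H - theta_L = 87 - 66 = 21
Step 2: Information rent = (theta_H - theta_L) * q_L
Step 3: = 21 * 7/10
Step 4: = 147/10

147/10


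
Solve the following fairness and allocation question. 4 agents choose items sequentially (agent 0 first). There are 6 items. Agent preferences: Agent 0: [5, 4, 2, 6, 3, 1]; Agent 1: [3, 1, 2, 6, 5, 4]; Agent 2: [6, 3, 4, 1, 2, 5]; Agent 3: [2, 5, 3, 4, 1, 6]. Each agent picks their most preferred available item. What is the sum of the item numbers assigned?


Step 1: Agent 0 picks item 5
Step 2: Agent 1 picks item 3
Step 3: Agent 2 picks item 6
Step 4: Agent 3 picks item 2
Step 5: Sum = 5 + 3 + 6 + 2 = 16

16


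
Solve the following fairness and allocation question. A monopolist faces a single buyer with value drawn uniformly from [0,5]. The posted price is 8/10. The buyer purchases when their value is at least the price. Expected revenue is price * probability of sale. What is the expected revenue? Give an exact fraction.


Step 1: Posted price r = 4/5, value support [0,5]
Step 2: P(v >= r) = (5 - 4/5)/5 = 21/25
Step 3: Expected revenue = r * P(v >= r) = 4/5 * 21/25
Step 4: Revenue = 84/125

84/125


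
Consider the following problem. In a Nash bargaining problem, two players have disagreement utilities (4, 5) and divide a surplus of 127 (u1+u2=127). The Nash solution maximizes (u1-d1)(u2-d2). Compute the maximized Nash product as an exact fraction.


Step 1: The Nash solution splits surplus symmetrically above the disagreement point
Step 2: u1 = (total + d1 - d2)/2 = (127 + 4 - 5)/2 = 63
Step 3: u2 = (total - d1 + d2)/2 = (127 - 4 + 5)/2 = 64
Step 4: Nash product = (63 - 4) * (64 - 5)
Step 5: = 59 * 59 = 3481

3481


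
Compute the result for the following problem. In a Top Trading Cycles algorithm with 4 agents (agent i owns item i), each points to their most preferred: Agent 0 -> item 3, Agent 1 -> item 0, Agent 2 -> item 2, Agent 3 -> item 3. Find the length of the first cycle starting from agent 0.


Step 1: Trace the pointer graph from agent 0: 0 -> 3 -> 3
Step 2: A cycle is detected when we revisit agent 3
Step 3: The cycle is: 3 -> 3
Step 4: Cycle length = 1

1


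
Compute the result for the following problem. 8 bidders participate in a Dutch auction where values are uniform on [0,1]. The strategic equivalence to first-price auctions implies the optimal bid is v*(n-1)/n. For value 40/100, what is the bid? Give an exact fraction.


Step 1: Dutch auctions are strategically equivalent to first-price auctions
Step 2: The equilibrium bid is b(v) = v*(n-1)/n
Step 3: b = 2/5 * 7/8
Step 4: b = 7/20

7/20


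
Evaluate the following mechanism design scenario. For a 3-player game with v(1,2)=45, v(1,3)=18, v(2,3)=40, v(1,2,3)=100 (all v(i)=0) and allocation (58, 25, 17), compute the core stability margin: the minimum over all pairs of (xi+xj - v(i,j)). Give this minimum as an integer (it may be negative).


Step 1: Slack for coalition (1,2): x1+x2 - v12 = 83 - 45 = 38
Step 2: Slack for coalition (1,3): x1+x3 - v13 = 75 - 18 = 57
Step 3: Slack for coalition (2,3): x2+x3 - v23 = 42 - 40 = 2
Step 4: Minimum slack = min(38, 57, 2) = 2, attained by (2,3); no pair can gain by deviating, so the allocation is in the core

2


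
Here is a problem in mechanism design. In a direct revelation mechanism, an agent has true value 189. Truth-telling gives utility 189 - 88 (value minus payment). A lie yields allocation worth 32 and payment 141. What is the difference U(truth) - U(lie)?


Step 1: U(truth) = value - payment = 189 - 88 = 101
Step 2: U(lie) = allocation - payment = 32 - 141 = -109
Step 3: IC gap = 101 - (-109) = 210

210


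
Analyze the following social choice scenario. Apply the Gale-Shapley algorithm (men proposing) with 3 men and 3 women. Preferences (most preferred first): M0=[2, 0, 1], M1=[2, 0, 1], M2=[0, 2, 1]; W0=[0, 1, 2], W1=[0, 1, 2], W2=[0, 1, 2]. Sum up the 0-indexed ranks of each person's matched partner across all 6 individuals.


Step 1: Run Gale-Shapley (men propose, women hold best offer):
  M0 proposes to W2; she accepts
  M1 proposes to W2; rejected
  M1 proposes to W0; she accepts
  M2 proposes to W0; rejected
  M2 proposes to W2; rejected
  M2 proposes to W1; she accepts
Step 2: Final matching: W0-M1, W1-M2, W2-M0
Step 3: 0-indexed ranks (man's rank of his match, then woman's): 1 + 1 + 2 + 2 + 0 + 0
Step 4: Total rank sum = 6

6


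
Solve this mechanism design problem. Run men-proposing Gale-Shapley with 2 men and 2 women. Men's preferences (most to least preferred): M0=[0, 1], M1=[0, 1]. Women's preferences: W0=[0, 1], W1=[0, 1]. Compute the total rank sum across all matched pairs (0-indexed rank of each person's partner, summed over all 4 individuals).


Step 1: Run Gale-Shapley (men propose, women hold best offer):
  M0 proposes to W0; she accepts
  M1 proposes to W0; rejected
  M1 proposes to W1; she accepts
Step 2: Final matching: W0-M0, W1-M1
Step 3: 0-indexed ranks (man's rank of his match, then woman's): 0 + 0 + 1 + 1
Step 4: Total rank sum = 2

2


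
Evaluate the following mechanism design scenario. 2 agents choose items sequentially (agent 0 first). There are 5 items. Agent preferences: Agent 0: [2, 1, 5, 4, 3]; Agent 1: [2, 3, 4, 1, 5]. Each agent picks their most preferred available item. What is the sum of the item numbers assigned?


Step 1: Agent 0 picks item 2
Step 2: Agent 1 picks item 3
Step 3: Sum = 2 + 3 = 5

5


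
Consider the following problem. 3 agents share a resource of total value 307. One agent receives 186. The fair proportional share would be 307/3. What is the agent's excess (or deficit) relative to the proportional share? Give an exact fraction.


Step 1: Proportional share = 307/3
Step 2: Agent's actual allocation = 186
Step 3: Excess = 186 - 307/3 = 251/3

251/3


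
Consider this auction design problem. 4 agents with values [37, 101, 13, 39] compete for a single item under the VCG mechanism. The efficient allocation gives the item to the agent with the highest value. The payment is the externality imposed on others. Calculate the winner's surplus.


Step 1: The winner is the agent with the highest value: agent 1 with value 101
Step 2: Values of other agents: [37, 13, 39]
Step 3: VCG payment = max of others' values = 39
Step 4: Surplus = 101 - 39 = 62

62


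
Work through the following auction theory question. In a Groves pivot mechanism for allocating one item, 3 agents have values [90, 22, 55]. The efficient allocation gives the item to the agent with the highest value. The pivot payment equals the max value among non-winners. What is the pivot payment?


Step 1: The efficient winner is agent 0 with value 90
Step 2: Other agents' values: [22, 55]
Step 3: Pivot payment = max(others) = 55
Step 4: The winner pays 55

55


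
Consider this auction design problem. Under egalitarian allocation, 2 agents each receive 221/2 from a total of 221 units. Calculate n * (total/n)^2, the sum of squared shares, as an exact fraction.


Step 1: Each agent's share = 221/2
Step 2: Square of each share = (221/2)^2 = 48841/4
Step 3: Sum of squares = 2 * 48841/4 = 48841/2

48841/2


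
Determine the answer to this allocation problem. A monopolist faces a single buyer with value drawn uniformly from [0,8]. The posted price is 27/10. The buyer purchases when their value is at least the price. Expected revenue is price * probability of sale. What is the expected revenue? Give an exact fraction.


Step 1: Posted price r = 27/10, value support [0,8]
Step 2: P(v >= r) = (8 - 27/10)/8 = 53/80
Step 3: Expected revenue = r * P(v >= r) = 27/10 * 53/80
Step 4: Revenue = 1431/800

1431/800


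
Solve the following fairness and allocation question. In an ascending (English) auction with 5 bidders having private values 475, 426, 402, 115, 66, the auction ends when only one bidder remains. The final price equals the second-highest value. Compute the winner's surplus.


Step 1: Identify the highest value: 475
Step 2: Identify the second-highest value: 426
Step 3: The final price = second-highest value = 426
Step 4: Surplus = 475 - 426 = 49

49


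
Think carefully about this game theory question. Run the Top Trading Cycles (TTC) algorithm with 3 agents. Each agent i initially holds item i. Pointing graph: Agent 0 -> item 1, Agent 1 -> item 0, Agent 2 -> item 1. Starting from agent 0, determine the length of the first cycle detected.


Step 1: Trace the pointer graph from agent 0: 0 -> 1 -> 0
Step 2: A cycle is detected when we revisit agent 0
Step 3: The cycle is: 0 -> 1 -> 0
Step 4: Cycle length = 2

2


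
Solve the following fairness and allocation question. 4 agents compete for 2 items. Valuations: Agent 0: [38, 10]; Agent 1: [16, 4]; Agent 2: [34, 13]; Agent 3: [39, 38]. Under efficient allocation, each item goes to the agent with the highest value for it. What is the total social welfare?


Step 1: For each item, find the maximum value among all agents.
Step 2: Item 0 -> Agent 3 (value 39)
Step 3: Item 1 -> Agent 3 (value 38)
Step 4: Total welfare = 39 + 38 = 77

77


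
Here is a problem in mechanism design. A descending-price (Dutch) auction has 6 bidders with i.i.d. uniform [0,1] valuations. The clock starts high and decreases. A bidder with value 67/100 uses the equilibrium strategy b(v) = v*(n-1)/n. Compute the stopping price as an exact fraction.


Step 1: Dutch auctions are strategically equivalent to first-price auctions
Step 2: The equilibrium bid is b(v) = v*(n-1)/n
Step 3: b = 67/100 * 5/6
Step 4: b = 67/120

67/120


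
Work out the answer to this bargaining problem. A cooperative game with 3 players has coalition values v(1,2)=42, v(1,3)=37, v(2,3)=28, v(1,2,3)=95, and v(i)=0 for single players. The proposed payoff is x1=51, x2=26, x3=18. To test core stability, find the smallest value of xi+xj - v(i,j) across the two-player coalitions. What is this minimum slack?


Step 1: Slack for coalition (1,2): x1+x2 - v12 = 77 - 42 = 35
Step 2: Slack for coalition (1,3): x1+x3 - v13 = 69 - 37 = 32
Step 3: Slack for coalition (2,3): x2+x3 - v23 = 44 - 28 = 16
Step 4: Minimum slack = min(35, 32, 16) = 16, attained by (2,3); no pair can gain by deviating, so the allocation is in the core

16


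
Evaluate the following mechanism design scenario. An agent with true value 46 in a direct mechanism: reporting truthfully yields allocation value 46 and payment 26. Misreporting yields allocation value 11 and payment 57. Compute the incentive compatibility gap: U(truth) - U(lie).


Step 1: U(truth) = value - payment = 46 - 26 = 20
Step 2: U(lie) = allocation - payment = 11 - 57 = -46
Step 3: IC gap = 20 - (-46) = 66

66


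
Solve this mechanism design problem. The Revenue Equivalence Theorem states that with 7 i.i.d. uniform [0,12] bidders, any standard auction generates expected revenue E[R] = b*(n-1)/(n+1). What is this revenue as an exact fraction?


Step 1: By Revenue Equivalence, expected revenue = b*(n-1)/(n+1)
Step 2: Substituting n = 7, b = 12
Step 3: Revenue = 12*(7-1)/(7+1) = 12*6/8
Step 4: Revenue = 72/8 = 9

9


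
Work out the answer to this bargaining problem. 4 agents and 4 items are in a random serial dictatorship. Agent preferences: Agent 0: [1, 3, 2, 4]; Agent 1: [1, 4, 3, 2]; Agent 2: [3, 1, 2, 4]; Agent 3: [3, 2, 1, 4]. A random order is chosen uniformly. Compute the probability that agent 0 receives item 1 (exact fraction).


Step 1: Agent 0 wants item 1
Step 2: There are 24 possible orderings of agents
Step 3: In 11 orderings, agent 0 gets item 1
Step 4: Probability = 11/24

11/24


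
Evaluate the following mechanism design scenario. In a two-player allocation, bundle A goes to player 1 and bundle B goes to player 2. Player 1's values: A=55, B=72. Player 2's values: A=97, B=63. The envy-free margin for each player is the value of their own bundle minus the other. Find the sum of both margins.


Step 1: Player 1's margin = v1(A) - v1(B) = 55 - 72 = -17
Step 2: Player 2's margin = v2(B) - v2(A) = 63 - 97 = -34
Step 3: Total margin = -17 + -34 = -51

-51


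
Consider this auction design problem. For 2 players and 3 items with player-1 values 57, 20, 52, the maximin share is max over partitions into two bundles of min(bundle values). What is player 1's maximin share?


Step 1: Item values = 57, 20, 52
Step 2: Enumerate all 2-bundle partitions and take the smaller bundle:
  Partition 1: {57} vs {20,52} -> bundles 57, 72; min = 57
  Partition 2: {20} vs {57,52} -> bundles 20, 109; min = 20
  Partition 3: {52} vs {57,20} -> bundles 52, 77; min = 52
Step 3: MMS = max(57, 20, 52) = 57

57


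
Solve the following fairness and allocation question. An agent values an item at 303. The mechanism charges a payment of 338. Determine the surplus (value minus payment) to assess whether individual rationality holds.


Step 1: Surplus = value - payment = 303 - 338 = -35
Step 2: IR is violated (surplus < 0)

-35


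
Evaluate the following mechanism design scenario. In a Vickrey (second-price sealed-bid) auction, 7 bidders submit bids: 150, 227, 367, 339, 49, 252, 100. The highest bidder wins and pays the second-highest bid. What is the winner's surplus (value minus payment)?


Step 1: Sort bids in descending order: 367, 339, 252, 227, 150, 100, 49
Step 2: The winning bid is the highest: 367
Step 3: The payment equals the second-highest bid: 339
Step 4: Surplus = winner's bid - payment = 367 - 339 = 28

28
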